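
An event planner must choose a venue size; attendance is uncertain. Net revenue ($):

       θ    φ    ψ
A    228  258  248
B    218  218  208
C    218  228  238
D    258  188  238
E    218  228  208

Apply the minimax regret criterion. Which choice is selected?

A

Column bests: θ=258, φ=258, ψ=248.
A regrets: 30, 0, 0 → max 30
B regrets: 40, 40, 40 → max 40
C regrets: 40, 30, 10 → max 40
D regrets: 0, 70, 10 → max 70
E regrets: 40, 30, 40 → max 40
Smallest max regret = 30 → A.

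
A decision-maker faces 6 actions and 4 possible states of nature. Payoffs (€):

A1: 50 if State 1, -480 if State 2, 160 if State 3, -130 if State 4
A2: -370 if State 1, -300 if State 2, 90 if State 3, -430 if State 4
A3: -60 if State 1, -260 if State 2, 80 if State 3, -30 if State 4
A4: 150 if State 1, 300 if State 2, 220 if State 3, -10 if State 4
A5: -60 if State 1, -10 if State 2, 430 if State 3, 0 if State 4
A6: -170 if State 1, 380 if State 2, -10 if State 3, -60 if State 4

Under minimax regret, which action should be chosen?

A4

Column bests: State 1=150, State 2=380, State 3=430, State 4=0.
A1 regrets: 100, 860, 270, 130 → max 860
A2 regrets: 520, 680, 340, 430 → max 680
A3 regrets: 210, 640, 350, 30 → max 640
A4 regrets: 0, 80, 210, 10 → max 210
A5 regrets: 210, 390, 0, 0 → max 390
A6 regrets: 320, 0, 440, 60 → max 440
Smallest max regret = 210 → A4.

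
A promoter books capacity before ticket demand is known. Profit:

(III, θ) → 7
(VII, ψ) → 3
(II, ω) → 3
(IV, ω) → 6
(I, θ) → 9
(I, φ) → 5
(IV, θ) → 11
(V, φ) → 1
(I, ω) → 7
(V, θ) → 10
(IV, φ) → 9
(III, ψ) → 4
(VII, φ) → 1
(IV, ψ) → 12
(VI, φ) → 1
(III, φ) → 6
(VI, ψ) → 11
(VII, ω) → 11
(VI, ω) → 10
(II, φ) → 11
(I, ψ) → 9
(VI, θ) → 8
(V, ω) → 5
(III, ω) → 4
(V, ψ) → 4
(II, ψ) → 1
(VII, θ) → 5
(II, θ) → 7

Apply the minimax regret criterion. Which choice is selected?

Column bests: θ=11, φ=11, ψ=12, ω=11.
I regrets: 2, 6, 3, 4 → max 6
II regrets: 4, 0, 11, 8 → max 11
III regrets: 4, 5, 8, 7 → max 8
IV regrets: 0, 2, 0, 5 → max 5
V regrets: 1, 10, 8, 6 → max 10
VI regrets: 3, 10, 1, 1 → max 10
VII regrets: 6, 10, 9, 0 → max 10
Smallest max regret = 5 → IV.

IV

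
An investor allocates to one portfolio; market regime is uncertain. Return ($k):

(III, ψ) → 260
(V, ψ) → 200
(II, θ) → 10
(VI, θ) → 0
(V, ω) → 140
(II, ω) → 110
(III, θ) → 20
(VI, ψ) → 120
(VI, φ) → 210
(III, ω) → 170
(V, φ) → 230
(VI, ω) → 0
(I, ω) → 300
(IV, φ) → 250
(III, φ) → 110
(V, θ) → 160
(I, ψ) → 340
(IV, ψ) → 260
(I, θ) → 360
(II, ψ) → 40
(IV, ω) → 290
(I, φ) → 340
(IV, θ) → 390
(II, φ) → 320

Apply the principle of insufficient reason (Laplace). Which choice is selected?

Row averages: I=335, II=120, III=140, IV=297.5, V=182.5, VI=82.5
Highest average = 335 → I.

I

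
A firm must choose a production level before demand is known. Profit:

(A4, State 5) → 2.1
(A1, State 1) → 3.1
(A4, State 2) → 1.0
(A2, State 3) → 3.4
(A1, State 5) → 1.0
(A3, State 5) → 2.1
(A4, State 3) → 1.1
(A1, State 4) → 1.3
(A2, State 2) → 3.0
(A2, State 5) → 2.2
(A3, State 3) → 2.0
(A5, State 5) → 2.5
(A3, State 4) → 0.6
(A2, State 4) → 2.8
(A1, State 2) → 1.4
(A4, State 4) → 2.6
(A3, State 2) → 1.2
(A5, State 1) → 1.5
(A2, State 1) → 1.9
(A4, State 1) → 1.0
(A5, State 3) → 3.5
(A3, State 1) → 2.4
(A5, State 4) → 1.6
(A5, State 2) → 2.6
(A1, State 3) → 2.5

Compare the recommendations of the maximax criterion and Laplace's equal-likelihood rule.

maximax → A5; laplace → A2 (disagree)

Row maxima: A1=3.1, A2=3.4, A3=2.4, A4=2.6, A5=3.5
Best best-case = 3.5 → A5.
Row averages: A1=1.86, A2=2.66, A3=1.66, A4=1.56, A5=2.34
Highest average = 2.66 → A2.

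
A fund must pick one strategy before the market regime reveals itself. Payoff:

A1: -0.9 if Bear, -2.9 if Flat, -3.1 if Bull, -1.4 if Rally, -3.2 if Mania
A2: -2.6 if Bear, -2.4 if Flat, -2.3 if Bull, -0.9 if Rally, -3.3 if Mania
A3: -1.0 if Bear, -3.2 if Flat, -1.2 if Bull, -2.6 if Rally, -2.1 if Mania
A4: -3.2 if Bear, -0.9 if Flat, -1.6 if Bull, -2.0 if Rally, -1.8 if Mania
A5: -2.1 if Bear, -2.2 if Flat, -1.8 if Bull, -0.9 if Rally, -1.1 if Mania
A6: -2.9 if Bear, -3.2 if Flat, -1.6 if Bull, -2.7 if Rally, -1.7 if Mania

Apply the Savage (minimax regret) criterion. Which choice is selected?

A5

Column bests: Bear=-0.9, Flat=-0.9, Bull=-1.2, Rally=-0.9, Mania=-1.1.
A1 regrets: 0.0, 2.0, 1.9, 0.5, 2.1 → max 2.1
A2 regrets: 1.7, 1.5, 1.1, 0.0, 2.2 → max 2.2
A3 regrets: 0.1, 2.3, 0.0, 1.7, 1.0 → max 2.3
A4 regrets: 2.3, 0.0, 0.4, 1.1, 0.7 → max 2.3
A5 regrets: 1.2, 1.3, 0.6, 0.0, 0.0 → max 1.3
A6 regrets: 2.0, 2.3, 0.4, 1.8, 0.6 → max 2.3
Smallest max regret = 1.3 → A5.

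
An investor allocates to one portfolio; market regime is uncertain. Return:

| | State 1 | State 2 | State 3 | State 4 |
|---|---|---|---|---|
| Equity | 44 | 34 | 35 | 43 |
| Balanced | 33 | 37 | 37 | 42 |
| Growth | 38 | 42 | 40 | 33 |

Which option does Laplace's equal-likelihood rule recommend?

Equity

Row averages: Equity=39, Balanced=37.25, Growth=38.25
Highest average = 39 → Equity.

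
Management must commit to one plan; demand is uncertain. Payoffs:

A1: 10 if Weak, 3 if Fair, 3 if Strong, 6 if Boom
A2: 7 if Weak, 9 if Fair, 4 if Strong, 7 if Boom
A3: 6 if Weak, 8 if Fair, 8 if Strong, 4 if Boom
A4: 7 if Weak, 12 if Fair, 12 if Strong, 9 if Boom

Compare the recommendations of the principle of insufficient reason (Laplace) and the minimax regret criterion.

Row averages: A1=5.5, A2=6.75, A3=6.5, A4=10
Highest average = 10 → A4.
Column bests: Weak=10, Fair=12, Strong=12, Boom=9.
A1 regrets: 0, 9, 9, 3 → max 9
A2 regrets: 3, 3, 8, 2 → max 8
A3 regrets: 4, 4, 4, 5 → max 5
A4 regrets: 3, 0, 0, 0 → max 3
Smallest max regret = 3 → A4.

laplace → A4; minimax regret → A4 (agree)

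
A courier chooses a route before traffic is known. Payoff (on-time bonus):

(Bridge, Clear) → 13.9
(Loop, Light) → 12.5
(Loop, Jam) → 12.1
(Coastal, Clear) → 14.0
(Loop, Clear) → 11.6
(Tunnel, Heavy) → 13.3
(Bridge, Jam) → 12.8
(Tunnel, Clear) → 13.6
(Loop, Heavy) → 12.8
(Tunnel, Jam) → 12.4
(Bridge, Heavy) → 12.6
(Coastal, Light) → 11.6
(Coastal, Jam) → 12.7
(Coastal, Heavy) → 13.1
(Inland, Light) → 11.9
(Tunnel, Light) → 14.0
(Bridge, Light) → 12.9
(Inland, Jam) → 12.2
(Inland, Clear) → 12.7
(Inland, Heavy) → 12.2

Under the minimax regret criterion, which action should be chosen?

Column bests: Clear=14.0, Light=14.0, Heavy=13.3, Jam=12.8.
Tunnel regrets: 0.4, 0.0, 0.0, 0.4 → max 0.4
Loop regrets: 2.4, 1.5, 0.5, 0.7 → max 2.4
Bridge regrets: 0.1, 1.1, 0.7, 0.0 → max 1.1
Inland regrets: 1.3, 2.1, 1.1, 0.6 → max 2.1
Coastal regrets: 0.0, 2.4, 0.2, 0.1 → max 2.4
Smallest max regret = 0.4 → Tunnel.

Tunnel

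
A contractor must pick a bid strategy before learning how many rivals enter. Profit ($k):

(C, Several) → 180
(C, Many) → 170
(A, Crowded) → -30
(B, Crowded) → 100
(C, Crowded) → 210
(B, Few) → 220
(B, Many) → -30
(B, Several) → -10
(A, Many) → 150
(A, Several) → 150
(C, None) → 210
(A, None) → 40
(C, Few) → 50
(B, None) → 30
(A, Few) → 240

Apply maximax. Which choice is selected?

A

Row maxima: A=240, B=220, C=210
Best best-case = 240 → A.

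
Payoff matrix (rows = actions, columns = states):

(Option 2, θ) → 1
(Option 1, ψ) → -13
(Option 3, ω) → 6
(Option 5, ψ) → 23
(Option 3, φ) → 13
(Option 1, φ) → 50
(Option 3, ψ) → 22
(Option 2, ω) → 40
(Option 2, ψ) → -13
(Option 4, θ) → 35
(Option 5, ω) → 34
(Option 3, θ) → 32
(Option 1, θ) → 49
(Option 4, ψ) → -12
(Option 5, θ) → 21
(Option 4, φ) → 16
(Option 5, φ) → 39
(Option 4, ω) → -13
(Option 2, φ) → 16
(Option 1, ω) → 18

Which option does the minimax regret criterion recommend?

Column bests: θ=49, φ=50, ψ=23, ω=40.
Option 1 regrets: 0, 0, 36, 22 → max 36
Option 2 regrets: 48, 34, 36, 0 → max 48
Option 3 regrets: 17, 37, 1, 34 → max 37
Option 4 regrets: 14, 34, 35, 53 → max 53
Option 5 regrets: 28, 11, 0, 6 → max 28
Smallest max regret = 28 → Option 5.

Option 5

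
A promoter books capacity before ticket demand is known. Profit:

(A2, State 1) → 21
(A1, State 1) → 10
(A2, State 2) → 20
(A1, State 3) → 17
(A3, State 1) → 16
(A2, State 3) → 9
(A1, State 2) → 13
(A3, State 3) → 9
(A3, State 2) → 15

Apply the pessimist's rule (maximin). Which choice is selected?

A1

Row minima: A1=10, A2=9, A3=9
Best worst-case = 10 → A1.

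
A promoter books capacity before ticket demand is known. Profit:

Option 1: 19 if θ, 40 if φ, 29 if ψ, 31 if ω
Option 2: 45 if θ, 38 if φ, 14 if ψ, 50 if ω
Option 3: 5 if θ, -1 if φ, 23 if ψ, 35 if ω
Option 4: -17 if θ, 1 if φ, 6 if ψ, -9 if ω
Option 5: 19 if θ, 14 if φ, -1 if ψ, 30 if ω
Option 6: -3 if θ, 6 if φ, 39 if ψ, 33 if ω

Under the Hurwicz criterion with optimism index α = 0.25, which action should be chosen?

Option 1: 0.25·40 + 0.75·19 = 24.25
Option 2: 0.25·50 + 0.75·14 = 23
Option 3: 0.25·35 + 0.75·(-1) = 8
Option 4: 0.25·6 + 0.75·(-17) = -11.25
Option 5: 0.25·30 + 0.75·(-1) = 6.75
Option 6: 0.25·39 + 0.75·(-3) = 7.5
Highest Hurwicz score = 24.25 → Option 1.

Option 1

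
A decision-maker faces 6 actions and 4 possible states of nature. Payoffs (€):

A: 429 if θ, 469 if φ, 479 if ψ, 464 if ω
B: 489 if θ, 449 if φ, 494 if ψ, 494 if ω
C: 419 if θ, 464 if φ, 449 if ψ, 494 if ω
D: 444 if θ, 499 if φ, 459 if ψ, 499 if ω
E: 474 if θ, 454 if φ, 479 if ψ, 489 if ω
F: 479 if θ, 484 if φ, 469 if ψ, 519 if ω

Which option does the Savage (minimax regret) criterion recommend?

Column bests: θ=489, φ=499, ψ=494, ω=519.
A regrets: 60, 30, 15, 55 → max 60
B regrets: 0, 50, 0, 25 → max 50
C regrets: 70, 35, 45, 25 → max 70
D regrets: 45, 0, 35, 20 → max 45
E regrets: 15, 45, 15, 30 → max 45
F regrets: 10, 15, 25, 0 → max 25
Smallest max regret = 25 → F.

F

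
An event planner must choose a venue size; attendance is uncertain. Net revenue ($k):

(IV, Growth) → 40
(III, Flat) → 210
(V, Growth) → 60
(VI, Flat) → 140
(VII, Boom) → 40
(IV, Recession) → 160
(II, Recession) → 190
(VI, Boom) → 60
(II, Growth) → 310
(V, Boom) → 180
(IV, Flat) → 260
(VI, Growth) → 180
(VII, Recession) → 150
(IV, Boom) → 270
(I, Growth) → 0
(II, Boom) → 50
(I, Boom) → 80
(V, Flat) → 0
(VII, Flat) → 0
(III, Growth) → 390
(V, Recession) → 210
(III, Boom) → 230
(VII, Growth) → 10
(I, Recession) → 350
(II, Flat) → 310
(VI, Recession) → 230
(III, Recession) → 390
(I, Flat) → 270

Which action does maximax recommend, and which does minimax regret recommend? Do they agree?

Row maxima: I=350, II=310, III=390, IV=270, V=210, VI=230, VII=150
Best best-case = 390 → III.
Column bests: Recession=390, Flat=310, Growth=390, Boom=270.
I regrets: 40, 40, 390, 190 → max 390
II regrets: 200, 0, 80, 220 → max 220
III regrets: 0, 100, 0, 40 → max 100
IV regrets: 230, 50, 350, 0 → max 350
V regrets: 180, 310, 330, 90 → max 330
VI regrets: 160, 170, 210, 210 → max 210
VII regrets: 240, 310, 380, 230 → max 380
Smallest max regret = 100 → III.

maximax → III; minimax regret → III (agree)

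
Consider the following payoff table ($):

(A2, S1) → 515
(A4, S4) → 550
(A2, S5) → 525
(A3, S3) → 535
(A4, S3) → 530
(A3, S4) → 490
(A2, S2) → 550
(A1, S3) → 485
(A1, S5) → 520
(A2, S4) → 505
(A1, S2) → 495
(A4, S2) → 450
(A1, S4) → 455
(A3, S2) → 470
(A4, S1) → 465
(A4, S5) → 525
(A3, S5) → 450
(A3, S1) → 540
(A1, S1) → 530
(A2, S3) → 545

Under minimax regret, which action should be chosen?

Column bests: S1=540, S2=550, S3=545, S4=550, S5=525.
A1 regrets: 10, 55, 60, 95, 5 → max 95
A2 regrets: 25, 0, 0, 45, 0 → max 45
A3 regrets: 0, 80, 10, 60, 75 → max 80
A4 regrets: 75, 100, 15, 0, 0 → max 100
Smallest max regret = 45 → A2.

A2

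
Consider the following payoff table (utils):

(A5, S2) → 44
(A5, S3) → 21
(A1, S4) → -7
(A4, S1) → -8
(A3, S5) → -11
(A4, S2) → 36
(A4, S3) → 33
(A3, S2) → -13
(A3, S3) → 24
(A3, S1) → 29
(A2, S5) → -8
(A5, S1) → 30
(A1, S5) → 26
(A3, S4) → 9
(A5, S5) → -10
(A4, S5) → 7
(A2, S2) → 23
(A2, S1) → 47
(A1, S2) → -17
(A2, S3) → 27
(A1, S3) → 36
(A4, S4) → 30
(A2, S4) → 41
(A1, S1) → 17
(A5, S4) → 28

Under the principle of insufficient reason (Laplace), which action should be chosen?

Row averages: A1=11, A2=26, A3=7.6, A4=19.6, A5=22.6
Highest average = 26 → A2.

A2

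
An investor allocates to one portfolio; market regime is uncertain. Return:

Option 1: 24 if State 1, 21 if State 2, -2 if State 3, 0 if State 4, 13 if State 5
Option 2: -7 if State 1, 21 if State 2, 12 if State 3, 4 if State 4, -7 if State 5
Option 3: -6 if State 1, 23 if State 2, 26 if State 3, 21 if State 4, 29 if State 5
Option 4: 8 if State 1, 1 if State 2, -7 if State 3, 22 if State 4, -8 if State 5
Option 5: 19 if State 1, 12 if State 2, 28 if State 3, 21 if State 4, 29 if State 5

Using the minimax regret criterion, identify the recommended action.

Option 5

Column bests: State 1=24, State 2=23, State 3=28, State 4=22, State 5=29.
Option 1 regrets: 0, 2, 30, 22, 16 → max 30
Option 2 regrets: 31, 2, 16, 18, 36 → max 36
Option 3 regrets: 30, 0, 2, 1, 0 → max 30
Option 4 regrets: 16, 22, 35, 0, 37 → max 37
Option 5 regrets: 5, 11, 0, 1, 0 → max 11
Smallest max regret = 11 → Option 5.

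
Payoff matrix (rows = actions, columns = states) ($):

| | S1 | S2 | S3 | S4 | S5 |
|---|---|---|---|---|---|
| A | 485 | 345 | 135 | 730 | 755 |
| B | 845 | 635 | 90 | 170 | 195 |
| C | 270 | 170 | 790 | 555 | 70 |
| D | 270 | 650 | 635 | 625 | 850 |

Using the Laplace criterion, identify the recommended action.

Row averages: A=490, B=387, C=371, D=606
Highest average = 606 → D.

D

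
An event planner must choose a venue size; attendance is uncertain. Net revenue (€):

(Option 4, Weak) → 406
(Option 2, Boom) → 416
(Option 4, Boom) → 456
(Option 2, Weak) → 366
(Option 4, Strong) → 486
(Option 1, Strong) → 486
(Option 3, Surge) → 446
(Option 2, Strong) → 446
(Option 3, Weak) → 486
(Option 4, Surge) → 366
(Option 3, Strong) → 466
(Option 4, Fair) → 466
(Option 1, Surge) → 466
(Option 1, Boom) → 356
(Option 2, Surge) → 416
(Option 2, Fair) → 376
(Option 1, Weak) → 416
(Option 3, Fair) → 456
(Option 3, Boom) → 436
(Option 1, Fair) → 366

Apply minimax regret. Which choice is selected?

Option 3

Column bests: Weak=486, Fair=466, Strong=486, Boom=456, Surge=466.
Option 1 regrets: 70, 100, 0, 100, 0 → max 100
Option 2 regrets: 120, 90, 40, 40, 50 → max 120
Option 3 regrets: 0, 10, 20, 20, 20 → max 20
Option 4 regrets: 80, 0, 0, 0, 100 → max 100
Smallest max regret = 20 → Option 3.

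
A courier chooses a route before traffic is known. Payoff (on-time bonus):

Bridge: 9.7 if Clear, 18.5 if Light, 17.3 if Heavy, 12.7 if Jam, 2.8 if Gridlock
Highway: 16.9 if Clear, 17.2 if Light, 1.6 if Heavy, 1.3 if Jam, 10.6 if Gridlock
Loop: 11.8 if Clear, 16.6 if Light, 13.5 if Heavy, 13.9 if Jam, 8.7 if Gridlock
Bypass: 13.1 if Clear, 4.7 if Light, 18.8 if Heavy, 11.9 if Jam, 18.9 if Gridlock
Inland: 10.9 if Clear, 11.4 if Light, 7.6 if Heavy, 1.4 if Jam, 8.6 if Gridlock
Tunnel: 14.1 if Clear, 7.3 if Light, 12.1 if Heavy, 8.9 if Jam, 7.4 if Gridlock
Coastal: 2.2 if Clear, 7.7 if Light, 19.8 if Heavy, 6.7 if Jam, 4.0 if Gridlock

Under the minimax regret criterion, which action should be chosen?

Loop

Column bests: Clear=16.9, Light=18.5, Heavy=19.8, Jam=13.9, Gridlock=18.9.
Bridge regrets: 7.2, 0.0, 2.5, 1.2, 16.1 → max 16.1
Highway regrets: 0.0, 1.3, 18.2, 12.6, 8.3 → max 18.2
Loop regrets: 5.1, 1.9, 6.3, 0.0, 10.2 → max 10.2
Bypass regrets: 3.8, 13.8, 1.0, 2.0, 0.0 → max 13.8
Inland regrets: 6.0, 7.1, 12.2, 12.5, 10.3 → max 12.5
Tunnel regrets: 2.8, 11.2, 7.7, 5.0, 11.5 → max 11.5
Coastal regrets: 14.7, 10.8, 0.0, 7.2, 14.9 → max 14.9
Smallest max regret = 10.2 → Loop.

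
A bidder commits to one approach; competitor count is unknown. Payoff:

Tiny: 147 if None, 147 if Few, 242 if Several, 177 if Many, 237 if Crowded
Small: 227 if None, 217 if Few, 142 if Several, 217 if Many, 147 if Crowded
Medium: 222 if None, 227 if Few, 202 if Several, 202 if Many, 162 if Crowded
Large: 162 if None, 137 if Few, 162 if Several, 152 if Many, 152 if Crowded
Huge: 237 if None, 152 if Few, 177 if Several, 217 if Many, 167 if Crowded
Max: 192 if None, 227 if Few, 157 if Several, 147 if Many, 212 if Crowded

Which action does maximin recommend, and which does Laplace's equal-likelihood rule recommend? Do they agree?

maximin → Medium; laplace → Medium (agree)

Row minima: Tiny=147, Small=142, Medium=162, Large=137, Huge=152, Max=147
Best worst-case = 162 → Medium.
Row averages: Tiny=190, Small=190, Medium=203, Large=153, Huge=190, Max=187
Highest average = 203 → Medium.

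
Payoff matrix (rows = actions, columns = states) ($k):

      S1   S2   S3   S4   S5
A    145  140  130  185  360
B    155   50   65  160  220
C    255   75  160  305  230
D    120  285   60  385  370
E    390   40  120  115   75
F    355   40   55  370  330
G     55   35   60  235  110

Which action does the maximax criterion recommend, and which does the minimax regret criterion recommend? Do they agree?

maximax → E; minimax regret → C (disagree)

Row maxima: A=360, B=220, C=305, D=385, E=390, F=370, G=235
Best best-case = 390 → E.
Column bests: S1=390, S2=285, S3=160, S4=385, S5=370.
A regrets: 245, 145, 30, 200, 10 → max 245
B regrets: 235, 235, 95, 225, 150 → max 235
C regrets: 135, 210, 0, 80, 140 → max 210
D regrets: 270, 0, 100, 0, 0 → max 270
E regrets: 0, 245, 40, 270, 295 → max 295
F regrets: 35, 245, 105, 15, 40 → max 245
G regrets: 335, 250, 100, 150, 260 → max 335
Smallest max regret = 210 → C.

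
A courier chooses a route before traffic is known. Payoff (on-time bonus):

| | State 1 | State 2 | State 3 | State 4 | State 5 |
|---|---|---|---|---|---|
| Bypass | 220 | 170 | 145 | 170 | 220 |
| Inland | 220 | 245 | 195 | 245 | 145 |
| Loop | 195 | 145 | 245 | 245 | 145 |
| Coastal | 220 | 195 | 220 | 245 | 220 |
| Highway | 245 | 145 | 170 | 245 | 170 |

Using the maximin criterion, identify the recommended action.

Coastal

Row minima: Bypass=145, Inland=145, Loop=145, Coastal=195, Highway=145
Best worst-case = 195 → Coastal.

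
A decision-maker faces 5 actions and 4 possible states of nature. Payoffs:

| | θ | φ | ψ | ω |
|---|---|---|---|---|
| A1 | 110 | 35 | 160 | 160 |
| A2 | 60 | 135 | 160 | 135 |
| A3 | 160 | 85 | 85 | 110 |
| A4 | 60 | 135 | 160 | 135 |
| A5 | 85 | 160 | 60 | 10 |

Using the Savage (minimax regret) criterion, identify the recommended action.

Column bests: θ=160, φ=160, ψ=160, ω=160.
A1 regrets: 50, 125, 0, 0 → max 125
A2 regrets: 100, 25, 0, 25 → max 100
A3 regrets: 0, 75, 75, 50 → max 75
A4 regrets: 100, 25, 0, 25 → max 100
A5 regrets: 75, 0, 100, 150 → max 150
Smallest max regret = 75 → A3.

A3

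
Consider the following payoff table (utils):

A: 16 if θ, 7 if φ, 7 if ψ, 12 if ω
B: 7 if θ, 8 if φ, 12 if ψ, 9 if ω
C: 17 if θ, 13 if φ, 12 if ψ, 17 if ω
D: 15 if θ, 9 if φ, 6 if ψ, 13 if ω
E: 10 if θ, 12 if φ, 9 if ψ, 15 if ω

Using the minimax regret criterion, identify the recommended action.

Column bests: θ=17, φ=13, ψ=12, ω=17.
A regrets: 1, 6, 5, 5 → max 6
B regrets: 10, 5, 0, 8 → max 10
C regrets: 0, 0, 0, 0 → max 0
D regrets: 2, 4, 6, 4 → max 6
E regrets: 7, 1, 3, 2 → max 7
Smallest max regret = 0 → C.

C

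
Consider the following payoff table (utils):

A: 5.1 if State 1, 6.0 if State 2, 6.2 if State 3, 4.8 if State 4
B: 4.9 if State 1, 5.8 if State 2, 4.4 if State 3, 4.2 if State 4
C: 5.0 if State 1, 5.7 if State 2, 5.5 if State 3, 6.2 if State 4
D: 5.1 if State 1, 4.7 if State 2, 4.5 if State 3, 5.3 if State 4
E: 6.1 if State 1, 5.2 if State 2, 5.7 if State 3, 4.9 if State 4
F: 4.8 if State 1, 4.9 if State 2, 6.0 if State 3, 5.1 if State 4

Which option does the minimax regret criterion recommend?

Column bests: State 1=6.1, State 2=6.0, State 3=6.2, State 4=6.2.
A regrets: 1.0, 0.0, 0.0, 1.4 → max 1.4
B regrets: 1.2, 0.2, 1.8, 2.0 → max 2.0
C regrets: 1.1, 0.3, 0.7, 0.0 → max 1.1
D regrets: 1.0, 1.3, 1.7, 0.9 → max 1.7
E regrets: 0.0, 0.8, 0.5, 1.3 → max 1.3
F regrets: 1.3, 1.1, 0.2, 1.1 → max 1.3
Smallest max regret = 1.1 → C.

C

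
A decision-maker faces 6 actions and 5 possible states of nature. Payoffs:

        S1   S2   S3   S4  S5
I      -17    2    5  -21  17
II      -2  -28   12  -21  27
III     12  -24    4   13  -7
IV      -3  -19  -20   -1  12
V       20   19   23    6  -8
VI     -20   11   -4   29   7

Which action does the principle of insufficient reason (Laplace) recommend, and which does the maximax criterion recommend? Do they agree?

Row averages: I=-2.8, II=-2.4, III=-0.4, IV=-6.2, V=12, VI=4.6
Highest average = 12 → V.
Row maxima: I=17, II=27, III=13, IV=12, V=23, VI=29
Best best-case = 29 → VI.

laplace → V; maximax → VI (disagree)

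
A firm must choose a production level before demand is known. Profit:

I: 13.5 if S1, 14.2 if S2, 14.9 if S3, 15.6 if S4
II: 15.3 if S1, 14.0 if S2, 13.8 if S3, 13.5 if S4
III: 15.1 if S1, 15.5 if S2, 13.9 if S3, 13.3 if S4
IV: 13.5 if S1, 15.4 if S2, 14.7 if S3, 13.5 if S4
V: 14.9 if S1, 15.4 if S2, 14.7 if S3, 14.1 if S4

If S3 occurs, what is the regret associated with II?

1.1

Best payoff under S3 is 14.9.
Regret = 14.9 − 13.8 = 1.1.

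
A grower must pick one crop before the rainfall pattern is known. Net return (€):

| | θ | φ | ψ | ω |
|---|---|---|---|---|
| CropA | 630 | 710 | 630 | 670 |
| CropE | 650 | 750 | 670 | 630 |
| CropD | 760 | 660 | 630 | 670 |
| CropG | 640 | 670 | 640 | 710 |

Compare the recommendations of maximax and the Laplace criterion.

maximax → CropD; laplace → CropD (agree)

Row maxima: CropA=710, CropE=750, CropD=760, CropG=710
Best best-case = 760 → CropD.
Row averages: CropA=660, CropE=675, CropD=680, CropG=665
Highest average = 680 → CropD.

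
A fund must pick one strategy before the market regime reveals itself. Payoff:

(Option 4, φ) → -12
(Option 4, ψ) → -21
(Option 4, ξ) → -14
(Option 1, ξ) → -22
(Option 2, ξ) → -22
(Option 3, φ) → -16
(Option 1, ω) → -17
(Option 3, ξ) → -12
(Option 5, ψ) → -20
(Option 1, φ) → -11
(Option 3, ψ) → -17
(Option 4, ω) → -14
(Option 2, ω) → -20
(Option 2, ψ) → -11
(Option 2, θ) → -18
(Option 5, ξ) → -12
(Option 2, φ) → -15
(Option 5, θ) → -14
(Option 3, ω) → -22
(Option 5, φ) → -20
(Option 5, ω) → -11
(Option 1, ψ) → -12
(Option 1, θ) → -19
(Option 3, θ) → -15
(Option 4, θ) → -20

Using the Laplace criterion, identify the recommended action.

Option 5

Row averages: Option 1=-16.2, Option 2=-17.2, Option 3=-16.4, Option 4=-16.2, Option 5=-15.4
Highest average = -15.4 → Option 5.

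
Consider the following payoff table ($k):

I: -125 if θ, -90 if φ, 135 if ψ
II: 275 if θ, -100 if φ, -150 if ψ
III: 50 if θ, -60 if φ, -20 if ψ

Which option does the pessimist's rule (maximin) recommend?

Row minima: I=-125, II=-150, III=-60
Best worst-case = -60 → III.

III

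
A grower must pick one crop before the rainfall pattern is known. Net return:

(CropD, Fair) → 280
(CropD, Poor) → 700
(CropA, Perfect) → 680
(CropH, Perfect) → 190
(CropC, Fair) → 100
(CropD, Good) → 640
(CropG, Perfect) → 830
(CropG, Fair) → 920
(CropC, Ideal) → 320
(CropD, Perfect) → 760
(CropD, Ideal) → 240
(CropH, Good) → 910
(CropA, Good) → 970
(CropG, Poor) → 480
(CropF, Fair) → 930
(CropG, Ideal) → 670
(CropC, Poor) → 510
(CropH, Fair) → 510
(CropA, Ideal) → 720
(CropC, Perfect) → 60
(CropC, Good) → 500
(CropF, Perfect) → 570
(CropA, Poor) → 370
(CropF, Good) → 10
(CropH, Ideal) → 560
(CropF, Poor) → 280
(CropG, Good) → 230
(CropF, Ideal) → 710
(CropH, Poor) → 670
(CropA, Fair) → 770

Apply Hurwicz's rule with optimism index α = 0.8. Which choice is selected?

CropD: 0.8·760 + 0.2·240 = 656
CropH: 0.8·910 + 0.2·190 = 766
CropC: 0.8·510 + 0.2·60 = 420
CropG: 0.8·920 + 0.2·230 = 782
CropF: 0.8·930 + 0.2·10 = 746
CropA: 0.8·970 + 0.2·370 = 850
Highest Hurwicz score = 850 → CropA.

CropA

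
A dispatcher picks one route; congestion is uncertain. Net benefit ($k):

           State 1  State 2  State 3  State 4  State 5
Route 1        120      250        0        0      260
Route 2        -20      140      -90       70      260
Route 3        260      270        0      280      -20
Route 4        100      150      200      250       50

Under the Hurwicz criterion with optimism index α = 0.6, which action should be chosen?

Route 1: 0.6·260 + 0.4·0 = 156
Route 2: 0.6·260 + 0.4·(-90) = 120
Route 3: 0.6·280 + 0.4·(-20) = 160
Route 4: 0.6·250 + 0.4·50 = 170
Highest Hurwicz score = 170 → Route 4.

Route 4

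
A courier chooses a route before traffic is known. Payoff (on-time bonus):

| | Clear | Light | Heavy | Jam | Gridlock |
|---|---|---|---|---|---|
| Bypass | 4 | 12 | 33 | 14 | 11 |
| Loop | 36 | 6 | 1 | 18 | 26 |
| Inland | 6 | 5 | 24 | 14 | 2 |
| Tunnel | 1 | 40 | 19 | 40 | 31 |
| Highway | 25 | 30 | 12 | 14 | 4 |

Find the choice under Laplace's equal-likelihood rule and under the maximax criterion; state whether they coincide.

laplace → Tunnel; maximax → Tunnel (agree)

Row averages: Bypass=14.8, Loop=17.4, Inland=10.2, Tunnel=26.2, Highway=17
Highest average = 26.2 → Tunnel.
Row maxima: Bypass=33, Loop=36, Inland=24, Tunnel=40, Highway=30
Best best-case = 40 → Tunnel.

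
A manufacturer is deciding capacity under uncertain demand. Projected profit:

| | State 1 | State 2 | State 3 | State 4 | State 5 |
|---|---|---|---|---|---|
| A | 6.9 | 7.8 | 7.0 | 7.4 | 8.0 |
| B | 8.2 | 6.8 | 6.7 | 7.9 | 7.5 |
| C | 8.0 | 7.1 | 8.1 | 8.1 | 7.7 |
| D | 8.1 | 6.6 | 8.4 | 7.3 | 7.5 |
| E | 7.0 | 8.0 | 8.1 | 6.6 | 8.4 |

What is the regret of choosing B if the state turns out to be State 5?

Best payoff under State 5 is 8.4.
Regret = 8.4 − 7.5 = 0.9.

0.9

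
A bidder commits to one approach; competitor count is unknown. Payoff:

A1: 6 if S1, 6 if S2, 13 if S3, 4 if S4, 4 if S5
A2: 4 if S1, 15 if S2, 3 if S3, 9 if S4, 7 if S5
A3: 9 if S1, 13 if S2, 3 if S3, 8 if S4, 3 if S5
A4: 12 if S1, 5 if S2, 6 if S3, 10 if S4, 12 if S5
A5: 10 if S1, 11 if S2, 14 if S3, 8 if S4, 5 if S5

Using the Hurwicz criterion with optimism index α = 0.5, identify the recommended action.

A1: 0.5·13 + 0.5·4 = 8.5
A2: 0.5·15 + 0.5·3 = 9
A3: 0.5·13 + 0.5·3 = 8
A4: 0.5·12 + 0.5·5 = 8.5
A5: 0.5·14 + 0.5·5 = 9.5
Highest Hurwicz score = 9.5 → A5.

A5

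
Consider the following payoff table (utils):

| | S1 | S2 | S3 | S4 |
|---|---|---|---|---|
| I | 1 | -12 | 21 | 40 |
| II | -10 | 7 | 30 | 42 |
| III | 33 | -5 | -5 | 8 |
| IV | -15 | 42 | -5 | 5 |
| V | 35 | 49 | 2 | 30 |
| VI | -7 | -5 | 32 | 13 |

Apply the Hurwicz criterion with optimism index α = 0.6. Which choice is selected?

V

I: 0.6·40 + 0.4·(-12) = 19.2
II: 0.6·42 + 0.4·(-10) = 21.2
III: 0.6·33 + 0.4·(-5) = 17.8
IV: 0.6·42 + 0.4·(-15) = 19.2
V: 0.6·49 + 0.4·2 = 30.2
VI: 0.6·32 + 0.4·(-7) = 16.4
Highest Hurwicz score = 30.2 → V.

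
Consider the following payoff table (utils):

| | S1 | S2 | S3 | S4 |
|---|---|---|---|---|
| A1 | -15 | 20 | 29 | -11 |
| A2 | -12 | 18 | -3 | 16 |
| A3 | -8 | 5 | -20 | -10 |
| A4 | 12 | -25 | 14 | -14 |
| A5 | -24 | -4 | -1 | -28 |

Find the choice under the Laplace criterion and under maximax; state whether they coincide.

laplace → A1; maximax → A1 (agree)

Row averages: A1=5.75, A2=4.75, A3=-8.25, A4=-3.25, A5=-14.25
Highest average = 5.75 → A1.
Row maxima: A1=29, A2=18, A3=5, A4=14, A5=-1
Best best-case = 29 → A1.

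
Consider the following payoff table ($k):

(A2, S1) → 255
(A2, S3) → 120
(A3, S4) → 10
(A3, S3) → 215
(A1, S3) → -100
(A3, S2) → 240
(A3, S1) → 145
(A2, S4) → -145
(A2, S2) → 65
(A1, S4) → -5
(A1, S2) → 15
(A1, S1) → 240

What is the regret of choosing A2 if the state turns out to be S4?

Best payoff under S4 is 10.
Regret = 10 − (-145) = 155.

155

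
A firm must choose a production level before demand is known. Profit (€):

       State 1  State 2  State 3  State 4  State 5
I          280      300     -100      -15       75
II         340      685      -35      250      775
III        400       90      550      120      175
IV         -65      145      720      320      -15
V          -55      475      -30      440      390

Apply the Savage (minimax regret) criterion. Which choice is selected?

III

Column bests: State 1=400, State 2=685, State 3=720, State 4=440, State 5=775.
I regrets: 120, 385, 820, 455, 700 → max 820
II regrets: 60, 0, 755, 190, 0 → max 755
III regrets: 0, 595, 170, 320, 600 → max 600
IV regrets: 465, 540, 0, 120, 790 → max 790
V regrets: 455, 210, 750, 0, 385 → max 750
Smallest max regret = 600 → III.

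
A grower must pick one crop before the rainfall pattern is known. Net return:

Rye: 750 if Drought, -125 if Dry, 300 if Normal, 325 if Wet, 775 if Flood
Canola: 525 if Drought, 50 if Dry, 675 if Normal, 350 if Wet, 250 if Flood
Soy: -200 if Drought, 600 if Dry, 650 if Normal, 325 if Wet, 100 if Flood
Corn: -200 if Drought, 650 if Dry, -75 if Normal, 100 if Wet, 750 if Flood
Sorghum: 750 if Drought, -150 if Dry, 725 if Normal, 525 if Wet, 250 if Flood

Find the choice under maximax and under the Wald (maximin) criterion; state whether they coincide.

Row maxima: Rye=775, Canola=675, Soy=650, Corn=750, Sorghum=750
Best best-case = 775 → Rye.
Row minima: Rye=-125, Canola=50, Soy=-200, Corn=-200, Sorghum=-150
Best worst-case = 50 → Canola.

maximax → Rye; maximin → Canola (disagree)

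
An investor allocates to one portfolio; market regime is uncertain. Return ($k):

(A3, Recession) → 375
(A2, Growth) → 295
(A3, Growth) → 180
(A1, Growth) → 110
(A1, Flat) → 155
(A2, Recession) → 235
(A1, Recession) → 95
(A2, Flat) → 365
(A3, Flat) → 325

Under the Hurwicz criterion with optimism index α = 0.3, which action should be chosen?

A2

A1: 0.3·155 + 0.7·95 = 113
A2: 0.3·365 + 0.7·235 = 274
A3: 0.3·375 + 0.7·180 = 238.5
Highest Hurwicz score = 274 → A2.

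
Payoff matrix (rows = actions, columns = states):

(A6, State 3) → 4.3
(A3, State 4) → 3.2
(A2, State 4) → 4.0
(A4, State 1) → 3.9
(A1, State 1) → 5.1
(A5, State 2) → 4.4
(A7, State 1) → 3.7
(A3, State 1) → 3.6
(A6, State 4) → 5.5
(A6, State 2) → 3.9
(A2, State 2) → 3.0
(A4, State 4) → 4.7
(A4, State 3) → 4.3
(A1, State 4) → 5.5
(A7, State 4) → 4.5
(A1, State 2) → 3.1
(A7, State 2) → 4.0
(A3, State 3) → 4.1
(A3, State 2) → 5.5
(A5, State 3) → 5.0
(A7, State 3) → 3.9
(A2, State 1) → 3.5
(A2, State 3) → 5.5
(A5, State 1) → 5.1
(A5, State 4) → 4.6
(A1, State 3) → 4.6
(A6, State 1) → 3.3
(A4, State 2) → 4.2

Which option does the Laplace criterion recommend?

A5

Row averages: A1=4.575, A2=4, A3=4.1, A4=4.275, A5=4.775, A6=4.25, A7=4.025
Highest average = 4.775 → A5.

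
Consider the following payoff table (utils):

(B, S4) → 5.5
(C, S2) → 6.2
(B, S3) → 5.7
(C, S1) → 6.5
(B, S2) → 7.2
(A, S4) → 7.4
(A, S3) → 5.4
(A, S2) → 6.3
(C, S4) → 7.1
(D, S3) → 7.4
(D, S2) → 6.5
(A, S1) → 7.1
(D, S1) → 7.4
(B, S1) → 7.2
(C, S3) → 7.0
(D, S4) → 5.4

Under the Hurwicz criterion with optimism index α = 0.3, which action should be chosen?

A: 0.3·7.4 + 0.7·5.4 = 6
B: 0.3·7.2 + 0.7·5.5 = 6.01
C: 0.3·7.1 + 0.7·6.2 = 6.47
D: 0.3·7.4 + 0.7·5.4 = 6
Highest Hurwicz score = 6.47 → C.

C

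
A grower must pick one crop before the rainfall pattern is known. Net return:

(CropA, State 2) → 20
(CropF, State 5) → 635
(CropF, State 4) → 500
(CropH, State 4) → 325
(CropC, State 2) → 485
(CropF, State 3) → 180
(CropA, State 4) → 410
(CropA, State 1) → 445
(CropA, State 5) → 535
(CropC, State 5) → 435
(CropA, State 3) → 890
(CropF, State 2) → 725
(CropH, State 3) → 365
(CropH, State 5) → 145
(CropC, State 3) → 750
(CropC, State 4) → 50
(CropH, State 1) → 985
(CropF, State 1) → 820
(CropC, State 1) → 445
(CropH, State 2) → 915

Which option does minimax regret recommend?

CropH

Column bests: State 1=985, State 2=915, State 3=890, State 4=500, State 5=635.
CropC regrets: 540, 430, 140, 450, 200 → max 540
CropH regrets: 0, 0, 525, 175, 490 → max 525
CropA regrets: 540, 895, 0, 90, 100 → max 895
CropF regrets: 165, 190, 710, 0, 0 → max 710
Smallest max regret = 525 → CropH.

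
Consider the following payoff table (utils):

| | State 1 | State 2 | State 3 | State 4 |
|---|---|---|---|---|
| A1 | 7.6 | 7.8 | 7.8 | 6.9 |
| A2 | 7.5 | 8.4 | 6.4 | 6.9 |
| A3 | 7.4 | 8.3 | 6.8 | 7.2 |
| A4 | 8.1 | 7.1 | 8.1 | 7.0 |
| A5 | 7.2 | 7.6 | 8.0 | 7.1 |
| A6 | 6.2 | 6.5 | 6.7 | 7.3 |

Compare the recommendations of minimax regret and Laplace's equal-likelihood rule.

Column bests: State 1=8.1, State 2=8.4, State 3=8.1, State 4=7.3.
A1 regrets: 0.5, 0.6, 0.3, 0.4 → max 0.6
A2 regrets: 0.6, 0.0, 1.7, 0.4 → max 1.7
A3 regrets: 0.7, 0.1, 1.3, 0.1 → max 1.3
A4 regrets: 0.0, 1.3, 0.0, 0.3 → max 1.3
A5 regrets: 0.9, 0.8, 0.1, 0.2 → max 0.9
A6 regrets: 1.9, 1.9, 1.4, 0.0 → max 1.9
Smallest max regret = 0.6 → A1.
Row averages: A1=7.525, A2=7.3, A3=7.425, A4=7.575, A5=7.475, A6=6.675
Highest average = 7.575 → A4.

minimax regret → A1; laplace → A4 (disagree)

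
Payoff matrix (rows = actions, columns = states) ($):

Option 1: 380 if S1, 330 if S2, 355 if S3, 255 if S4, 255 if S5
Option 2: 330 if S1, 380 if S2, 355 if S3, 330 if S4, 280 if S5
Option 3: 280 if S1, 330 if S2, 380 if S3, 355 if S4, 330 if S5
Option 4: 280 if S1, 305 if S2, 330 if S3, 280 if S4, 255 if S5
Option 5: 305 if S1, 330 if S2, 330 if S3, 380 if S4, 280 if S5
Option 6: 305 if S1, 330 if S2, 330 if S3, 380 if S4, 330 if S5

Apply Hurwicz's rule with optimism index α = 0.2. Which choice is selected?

Option 1: 0.2·380 + 0.8·255 = 280
Option 2: 0.2·380 + 0.8·280 = 300
Option 3: 0.2·380 + 0.8·280 = 300
Option 4: 0.2·330 + 0.8·255 = 270
Option 5: 0.2·380 + 0.8·280 = 300
Option 6: 0.2·380 + 0.8·305 = 320
Highest Hurwicz score = 320 → Option 6.

Option 6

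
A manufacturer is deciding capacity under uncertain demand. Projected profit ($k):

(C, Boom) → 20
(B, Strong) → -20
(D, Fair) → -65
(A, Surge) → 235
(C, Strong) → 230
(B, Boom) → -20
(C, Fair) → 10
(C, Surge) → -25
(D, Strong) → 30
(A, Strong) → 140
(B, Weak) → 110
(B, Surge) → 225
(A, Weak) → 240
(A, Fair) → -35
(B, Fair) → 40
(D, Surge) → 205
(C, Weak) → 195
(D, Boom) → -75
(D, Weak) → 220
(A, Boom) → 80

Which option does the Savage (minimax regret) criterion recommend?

Column bests: Weak=240, Fair=40, Strong=230, Boom=80, Surge=235.
A regrets: 0, 75, 90, 0, 0 → max 90
B regrets: 130, 0, 250, 100, 10 → max 250
C regrets: 45, 30, 0, 60, 260 → max 260
D regrets: 20, 105, 200, 155, 30 → max 200
Smallest max regret = 90 → A.

A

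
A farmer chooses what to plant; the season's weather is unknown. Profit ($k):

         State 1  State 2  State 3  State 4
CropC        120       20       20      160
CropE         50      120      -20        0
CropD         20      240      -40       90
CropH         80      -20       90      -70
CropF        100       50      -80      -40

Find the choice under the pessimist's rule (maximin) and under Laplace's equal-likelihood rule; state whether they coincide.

Row minima: CropC=20, CropE=-20, CropD=-40, CropH=-70, CropF=-80
Best worst-case = 20 → CropC.
Row averages: CropC=80, CropE=37.5, CropD=77.5, CropH=20, CropF=7.5
Highest average = 80 → CropC.

maximin → CropC; laplace → CropC (agree)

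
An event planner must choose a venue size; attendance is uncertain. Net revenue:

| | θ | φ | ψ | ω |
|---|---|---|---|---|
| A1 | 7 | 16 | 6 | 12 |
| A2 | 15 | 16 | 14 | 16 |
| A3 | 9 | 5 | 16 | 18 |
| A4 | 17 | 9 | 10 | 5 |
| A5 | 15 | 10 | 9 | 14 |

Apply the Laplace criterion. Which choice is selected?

Row averages: A1=10.25, A2=15.25, A3=12, A4=10.25, A5=12
Highest average = 15.25 → A2.

A2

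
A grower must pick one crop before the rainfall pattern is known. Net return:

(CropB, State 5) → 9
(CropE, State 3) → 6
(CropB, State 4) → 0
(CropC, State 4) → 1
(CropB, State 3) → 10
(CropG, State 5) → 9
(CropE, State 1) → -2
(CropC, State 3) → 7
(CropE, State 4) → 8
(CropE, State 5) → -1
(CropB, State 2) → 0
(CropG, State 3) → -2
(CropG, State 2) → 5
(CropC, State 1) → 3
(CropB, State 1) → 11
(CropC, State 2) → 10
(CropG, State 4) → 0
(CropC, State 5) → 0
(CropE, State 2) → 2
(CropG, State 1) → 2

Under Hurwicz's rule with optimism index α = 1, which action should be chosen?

CropG: 1·9 + 0·(-2) = 9
CropC: 1·10 + 0·0 = 10
CropB: 1·11 + 0·0 = 11
CropE: 1·8 + 0·(-2) = 8
Highest Hurwicz score = 11 → CropB.

CropB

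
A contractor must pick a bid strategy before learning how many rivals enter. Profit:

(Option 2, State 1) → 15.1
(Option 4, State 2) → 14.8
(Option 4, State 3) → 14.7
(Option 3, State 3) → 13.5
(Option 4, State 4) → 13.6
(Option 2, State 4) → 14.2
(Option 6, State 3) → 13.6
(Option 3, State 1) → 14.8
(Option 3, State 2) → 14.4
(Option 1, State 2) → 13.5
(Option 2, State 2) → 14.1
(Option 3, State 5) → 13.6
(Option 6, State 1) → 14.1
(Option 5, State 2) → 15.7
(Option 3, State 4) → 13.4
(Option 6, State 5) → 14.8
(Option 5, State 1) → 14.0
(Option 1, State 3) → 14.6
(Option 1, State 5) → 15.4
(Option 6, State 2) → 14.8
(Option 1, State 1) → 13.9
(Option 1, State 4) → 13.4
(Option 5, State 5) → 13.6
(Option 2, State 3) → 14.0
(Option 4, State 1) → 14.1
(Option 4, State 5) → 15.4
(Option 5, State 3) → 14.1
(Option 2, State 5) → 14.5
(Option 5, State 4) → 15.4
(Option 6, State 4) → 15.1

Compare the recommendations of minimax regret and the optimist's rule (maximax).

minimax regret → Option 6; maximax → Option 5 (disagree)

Column bests: State 1=15.1, State 2=15.7, State 3=14.7, State 4=15.4, State 5=15.4.
Option 1 regrets: 1.2, 2.2, 0.1, 2.0, 0.0 → max 2.2
Option 2 regrets: 0.0, 1.6, 0.7, 1.2, 0.9 → max 1.6
Option 3 regrets: 0.3, 1.3, 1.2, 2.0, 1.8 → max 2.0
Option 4 regrets: 1.0, 0.9, 0.0, 1.8, 0.0 → max 1.8
Option 5 regrets: 1.1, 0.0, 0.6, 0.0, 1.8 → max 1.8
Option 6 regrets: 1.0, 0.9, 1.1, 0.3, 0.6 → max 1.1
Smallest max regret = 1.1 → Option 6.
Row maxima: Option 1=15.4, Option 2=15.1, Option 3=14.8, Option 4=15.4, Option 5=15.7, Option 6=15.1
Best best-case = 15.7 → Option 5.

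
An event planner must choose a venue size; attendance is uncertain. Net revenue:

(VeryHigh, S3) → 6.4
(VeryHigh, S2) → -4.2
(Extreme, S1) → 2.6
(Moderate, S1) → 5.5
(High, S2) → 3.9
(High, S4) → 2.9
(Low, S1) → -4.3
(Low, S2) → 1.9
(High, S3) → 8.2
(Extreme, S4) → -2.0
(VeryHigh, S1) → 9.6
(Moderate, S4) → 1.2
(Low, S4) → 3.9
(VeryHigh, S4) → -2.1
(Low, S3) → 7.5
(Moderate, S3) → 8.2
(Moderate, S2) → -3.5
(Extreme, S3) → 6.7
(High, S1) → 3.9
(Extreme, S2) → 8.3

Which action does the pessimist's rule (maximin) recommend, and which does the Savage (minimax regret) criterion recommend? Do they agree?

maximin → High; minimax regret → High (agree)

Row minima: Low=-4.3, Moderate=-3.5, High=2.9, VeryHigh=-4.2, Extreme=-2.0
Best worst-case = 2.9 → High.
Column bests: S1=9.6, S2=8.3, S3=8.2, S4=3.9.
Low regrets: 13.9, 6.4, 0.7, 0.0 → max 13.9
Moderate regrets: 4.1, 11.8, 0.0, 2.7 → max 11.8
High regrets: 5.7, 4.4, 0.0, 1.0 → max 5.7
VeryHigh regrets: 0.0, 12.5, 1.8, 6.0 → max 12.5
Extreme regrets: 7.0, 0.0, 1.5, 5.9 → max 7.0
Smallest max regret = 5.7 → High.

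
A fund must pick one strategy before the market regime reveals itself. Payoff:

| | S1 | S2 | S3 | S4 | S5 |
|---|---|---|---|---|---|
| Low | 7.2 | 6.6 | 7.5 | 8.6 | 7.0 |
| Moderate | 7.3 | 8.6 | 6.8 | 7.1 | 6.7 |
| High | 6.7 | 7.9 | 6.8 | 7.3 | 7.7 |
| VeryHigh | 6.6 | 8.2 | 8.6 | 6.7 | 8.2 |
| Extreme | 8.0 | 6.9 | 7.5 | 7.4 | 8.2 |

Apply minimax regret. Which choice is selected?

Column bests: S1=8.0, S2=8.6, S3=8.6, S4=8.6, S5=8.2.
Low regrets: 0.8, 2.0, 1.1, 0.0, 1.2 → max 2.0
Moderate regrets: 0.7, 0.0, 1.8, 1.5, 1.5 → max 1.8
High regrets: 1.3, 0.7, 1.8, 1.3, 0.5 → max 1.8
VeryHigh regrets: 1.4, 0.4, 0.0, 1.9, 0.0 → max 1.9
Extreme regrets: 0.0, 1.7, 1.1, 1.2, 0.0 → max 1.7
Smallest max regret = 1.7 → Extreme.

Extreme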